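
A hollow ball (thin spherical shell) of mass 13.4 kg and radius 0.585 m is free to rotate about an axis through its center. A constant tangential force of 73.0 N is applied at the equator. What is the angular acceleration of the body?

α ≈ 14.0 rad/s²

I = (2/3)MR² = (2/3)(13.4)(0.585)² = 3.057 kg·m².
τ = F R = (73.0)(0.585) = 42.70 N·m.
From τ = Iα: α = 42.70/3.057 = 13.97 rad/s².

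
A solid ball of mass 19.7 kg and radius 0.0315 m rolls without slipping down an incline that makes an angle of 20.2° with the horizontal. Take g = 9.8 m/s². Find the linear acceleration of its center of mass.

Translation along the incline: Mg sinθ − f = Ma.
Rotation about the center: fR = Iα with I = (2/5)MR². No-slip gives a = αR, so f = (I/R²)a = (2/5)M a.
Substituting: Mg sinθ = (1 + 0.4000)Ma, so a = g sinθ/(1 + 0.4000) = (9.8) sin 20.2° / 1.400 = 2.417 m/s².

a ≈ 2.42 m/s²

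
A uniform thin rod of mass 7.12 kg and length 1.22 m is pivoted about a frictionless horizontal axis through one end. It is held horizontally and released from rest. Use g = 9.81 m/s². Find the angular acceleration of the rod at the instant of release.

About the pivot, I = (1/3)ML² = (1/3)(7.12)(1.22)² = 3.532 kg·m².
The weight acts at the center, a distance L/2 = 0.6100 m from the pivot; τ = Mg(L/2) = 42.61 N·m.
α = τ/I = 42.61/3.532 = 12.06 rad/s².

α ≈ 12.1 rad/s²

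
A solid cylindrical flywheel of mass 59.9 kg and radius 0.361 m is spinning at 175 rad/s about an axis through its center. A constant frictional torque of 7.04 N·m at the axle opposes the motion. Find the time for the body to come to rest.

I = ½MR² = (1/2)(59.9)(0.361)² = 3.903 kg·m².
The net torque has magnitude 7.04 N·m, opposing ω.
|α| = τ/I = 7.040/3.903 = 1.804 rad/s² (deceleration).
0 = ω₀ − |α|t ⇒ t = ω₀/|α| = 175/1.804 = 97.02 s.

t ≈ 97.0 s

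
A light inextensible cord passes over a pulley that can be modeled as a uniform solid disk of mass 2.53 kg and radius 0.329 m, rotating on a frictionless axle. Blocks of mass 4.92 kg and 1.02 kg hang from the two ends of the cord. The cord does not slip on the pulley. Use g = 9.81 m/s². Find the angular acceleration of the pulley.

α ≈ 16.1 rad/s²

I = ½MR² = (1/2)(2.53)(0.329)² = 0.1369 kg·m².
Heavier block: m₁g − T₁ = m₁a. Lighter block: T₂ − m₂g = m₂a.
Pulley: (T₁ − T₂)R = Iα = I(a/R), so T₁ − T₂ = (I/R²)a = (1/2)M_p a = 1.265·a.
Adding the three: (m₁ − m₂)g = (m₁ + m₂ + 1.265)a, so a = (4.92 − 1.02)(9.81)/(4.92 + 1.02 + 1.265) = 5.310 m/s².
α = a/R = 5.310/0.329 = 16.14 rad/s².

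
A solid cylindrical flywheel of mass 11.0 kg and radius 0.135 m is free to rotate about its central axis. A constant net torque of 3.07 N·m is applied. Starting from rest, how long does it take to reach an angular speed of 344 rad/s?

I = ½MR² = (1/2)(11.0)(0.135)² = 0.1002 kg·m².
α = τ/I = 3.07/0.1002 = 30.63 rad/s².
ω = αt ⇒ t = ω/α = 344/30.63 = 11.23 s.

t ≈ 11.2 s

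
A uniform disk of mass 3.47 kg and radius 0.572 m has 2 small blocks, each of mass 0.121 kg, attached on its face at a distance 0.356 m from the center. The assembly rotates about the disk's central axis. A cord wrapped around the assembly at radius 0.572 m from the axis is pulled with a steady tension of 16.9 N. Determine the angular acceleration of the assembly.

α ≈ 16.2 rad/s²

I_disk = ½MR² = ½(3.47)(0.572)² = 0.5677 kg·m².
I_blocks = 2·m·r² = 2(0.121)(0.356)² = 0.03067 kg·m².
Total I = 0.5983 kg·m².
τ = F r = (16.9)(0.572) = 9.667 N·m.
α = τ/I = 9.667/0.5983 = 16.16 rad/s².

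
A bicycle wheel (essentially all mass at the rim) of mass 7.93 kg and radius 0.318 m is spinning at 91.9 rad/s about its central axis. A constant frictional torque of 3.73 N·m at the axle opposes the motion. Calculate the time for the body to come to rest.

I = MR² = (7.93)(0.318)² = 0.8019 kg·m².
The net torque has magnitude 3.73 N·m, opposing ω.
|α| = τ/I = 3.730/0.8019 = 4.651 rad/s² (deceleration).
0 = ω₀ − |α|t ⇒ t = ω₀/|α| = 91.9/4.651 = 19.76 s.

t ≈ 19.8 s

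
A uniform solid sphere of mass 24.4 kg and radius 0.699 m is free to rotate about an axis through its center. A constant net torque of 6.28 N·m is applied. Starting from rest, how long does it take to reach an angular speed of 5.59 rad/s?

I = (2/5)MR² = (2/5)(24.4)(0.699)² = 4.769 kg·m².
α = τ/I = 6.28/4.769 = 1.317 rad/s².
ω = αt ⇒ t = ω/α = 5.59/1.317 = 4.245 s.

t ≈ 4.24 s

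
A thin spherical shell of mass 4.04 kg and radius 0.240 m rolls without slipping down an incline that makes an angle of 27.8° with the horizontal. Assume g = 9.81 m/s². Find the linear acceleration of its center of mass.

Translation along the incline: Mg sinθ − f = Ma.
Rotation about the center: fR = Iα with I = (2/3)MR². No-slip gives a = αR, so f = (I/R²)a = (2/3)M a.
Substituting: Mg sinθ = (1 + 0.6667)Ma, so a = g sinθ/(1 + 0.6667) = (9.81) sin 27.8° / 1.667 = 2.745 m/s².

a ≈ 2.75 m/s²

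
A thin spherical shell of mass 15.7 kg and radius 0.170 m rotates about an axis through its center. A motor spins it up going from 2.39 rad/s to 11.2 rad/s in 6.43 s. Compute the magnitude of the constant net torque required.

I = (2/3)MR² = (2/3)(15.7)(0.170)² = 0.3025 kg·m².
α = Δω/Δt = (11.2 − 2.39)/6.43 = 1.370 rad/s².
τ = Iα = (0.3025)(1.370) = 0.4144 N·m.

τ ≈ 0.414 N·m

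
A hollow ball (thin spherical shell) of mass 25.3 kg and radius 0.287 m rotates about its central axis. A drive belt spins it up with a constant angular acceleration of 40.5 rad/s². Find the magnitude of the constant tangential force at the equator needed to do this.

F ≈ 196 N

I = (2/3)MR² = (2/3)(25.3)(0.287)² = 1.389 kg·m².
The required torque is τ = Iα = (1.389)(40.50) = 56.27 N·m.
A tangential force at the equator gives τ = FR, so F = τ/R = 56.27/0.287 = 196.0 N.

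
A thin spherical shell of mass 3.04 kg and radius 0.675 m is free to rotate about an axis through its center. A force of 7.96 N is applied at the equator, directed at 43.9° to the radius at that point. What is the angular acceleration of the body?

α ≈ 4.03 rad/s²

I = (2/3)MR² = (2/3)(3.04)(0.675)² = 0.9234 kg·m².
Only the tangential component produces torque: τ = F R sinθ = (7.96)(0.675) sin 43.9° = 3.726 N·m.
Newton's second law for rotation, τ = Iα, gives α = τ/I = 3.726/0.9234 = 4.035 rad/s².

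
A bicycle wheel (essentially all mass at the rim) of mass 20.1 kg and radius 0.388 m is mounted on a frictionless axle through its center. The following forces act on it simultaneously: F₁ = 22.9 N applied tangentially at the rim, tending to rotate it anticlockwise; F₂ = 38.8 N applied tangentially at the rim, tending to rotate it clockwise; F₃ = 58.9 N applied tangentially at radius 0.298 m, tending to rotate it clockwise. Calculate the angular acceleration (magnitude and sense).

α ≈ 7.84 rad/s², clockwise

I = MR² = (20.1)(0.388)² = 3.026 kg·m².
Taking anticlockwise as positive: τ₁ = +(22.9)(0.388) = +8.885 N·m; τ₂ = −(38.8)(0.388) = −15.05 N·m; τ₃ = −(58.9)(0.298) = −17.55 N·m.
Net torque τ = -23.72 N·m.
α = τ/I = -23.72/3.026 = -7.839 rad/s².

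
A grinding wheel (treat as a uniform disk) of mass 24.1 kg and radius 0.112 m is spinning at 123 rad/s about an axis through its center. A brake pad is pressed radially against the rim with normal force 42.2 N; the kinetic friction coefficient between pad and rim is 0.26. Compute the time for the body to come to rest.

t ≈ 15.1 s

I = ½MR² = (1/2)(24.1)(0.112)² = 0.1512 kg·m².
Friction force f = μN = (0.26)(42.2) = 10.97 N at the rim; torque magnitude τ = fR = 1.229 N·m, opposing ω.
|α| = τ/I = 1.229/0.1512 = 8.130 rad/s² (deceleration).
0 = ω₀ − |α|t ⇒ t = ω₀/|α| = 123/8.130 = 15.13 s.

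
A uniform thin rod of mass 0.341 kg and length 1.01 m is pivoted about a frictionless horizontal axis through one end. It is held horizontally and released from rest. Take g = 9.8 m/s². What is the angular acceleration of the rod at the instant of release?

About the pivot, I = (1/3)ML² = (1/3)(0.341)(1.01)² = 0.1160 kg·m².
The weight acts at the center, a distance L/2 = 0.5050 m from the pivot; τ = Mg(L/2) = 1.688 N·m.
α = τ/I = 1.688/0.1160 = 14.55 rad/s².

α ≈ 14.6 rad/s²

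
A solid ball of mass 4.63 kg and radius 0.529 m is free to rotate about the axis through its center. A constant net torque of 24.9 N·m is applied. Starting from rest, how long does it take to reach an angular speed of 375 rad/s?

I = (2/5)MR² = (2/5)(4.63)(0.529)² = 0.5183 kg·m².
α = τ/I = 24.9/0.5183 = 48.04 rad/s².
ω = αt ⇒ t = ω/α = 375/48.04 = 7.805 s.

t ≈ 7.81 s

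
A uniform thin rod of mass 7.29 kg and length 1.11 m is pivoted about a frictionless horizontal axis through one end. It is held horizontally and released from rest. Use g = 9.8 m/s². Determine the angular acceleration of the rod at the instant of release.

α ≈ 13.2 rad/s²

About the pivot, I = (1/3)ML² = (1/3)(7.29)(1.11)² = 2.994 kg·m².
The weight acts at the center, a distance L/2 = 0.5550 m from the pivot; τ = Mg(L/2) = 39.65 N·m.
α = τ/I = 39.65/2.994 = 13.24 rad/s².
(Equivalently α = (3g/(2L)) = 13.24 rad/s².)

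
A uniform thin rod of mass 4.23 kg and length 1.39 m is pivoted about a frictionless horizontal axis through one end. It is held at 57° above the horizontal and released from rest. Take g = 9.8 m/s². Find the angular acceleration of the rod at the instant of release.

α ≈ 5.76 rad/s²

About the pivot, I = (1/3)ML² = (1/3)(4.23)(1.39)² = 2.724 kg·m².
The weight acts at the center, a distance L/2 = 0.6950 m from the pivot; τ = Mg(L/2) cos 57° = 15.69 N·m.
α = τ/I = 15.69/2.724 = 5.760 rad/s².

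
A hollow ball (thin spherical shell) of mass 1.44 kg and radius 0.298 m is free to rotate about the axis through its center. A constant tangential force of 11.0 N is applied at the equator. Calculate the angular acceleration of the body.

α ≈ 38.5 rad/s²

I = (2/3)MR² = (2/3)(1.44)(0.298)² = 0.08525 kg·m².
τ = F R = (11.0)(0.298) = 3.278 N·m.
From τ = Iα: α = 3.278/0.08525 = 38.45 rad/s².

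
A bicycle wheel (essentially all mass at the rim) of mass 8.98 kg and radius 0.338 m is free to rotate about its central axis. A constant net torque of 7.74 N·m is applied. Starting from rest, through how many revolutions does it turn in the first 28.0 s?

I = MR² = (8.98)(0.338)² = 1.026 kg·m².
α = τ/I = 7.74/1.026 = 7.545 rad/s².
θ = ½αt² = ½(7.545)(28.0)² = 2957 rad.
Revolutions = θ/(2π) = 470.7.

≈ 471 revolutions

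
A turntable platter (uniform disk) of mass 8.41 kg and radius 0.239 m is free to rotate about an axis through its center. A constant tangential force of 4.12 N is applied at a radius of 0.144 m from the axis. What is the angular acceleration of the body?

I = ½MR² = (1/2)(8.41)(0.239)² = 0.2402 kg·m².
τ = F·r = (4.12)(0.144) = 0.5933 N·m.
From τ = Iα: α = 0.5933/0.2402 = 2.470 rad/s².

α ≈ 2.47 rad/s²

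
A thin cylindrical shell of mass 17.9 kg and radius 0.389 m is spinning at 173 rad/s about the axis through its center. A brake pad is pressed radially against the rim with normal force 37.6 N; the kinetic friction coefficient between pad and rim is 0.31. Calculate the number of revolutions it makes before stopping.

I = MR² = (17.9)(0.389)² = 2.709 kg·m².
Friction force f = μN = (0.31)(37.6) = 11.66 N at the rim; torque magnitude τ = fR = 4.534 N·m, opposing ω.
|α| = τ/I = 4.534/2.709 = 1.674 rad/s² (deceleration).
ω² = ω₀² − 2|α|θ with ω = 0 ⇒ θ = ω₀²/(2|α|) = 8940 rad = 1423 rev.

≈ 1420 revolutions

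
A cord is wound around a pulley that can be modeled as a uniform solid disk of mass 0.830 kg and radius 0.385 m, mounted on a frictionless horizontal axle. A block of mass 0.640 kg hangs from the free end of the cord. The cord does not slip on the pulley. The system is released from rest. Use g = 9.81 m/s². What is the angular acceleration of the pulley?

α ≈ 15.5 rad/s²

I = ½MR² = (1/2)(0.830)(0.385)² = 0.06151 kg·m².
Block: mg − T = ma. Pulley: TR = Iα. No-slip: a = αR, so T = (I/R²)a = 0.4150·a.
Then mg = (m + 0.4150)a, so a = (0.640)(9.81)/(0.640 + 0.4150) = 5.951 m/s².
α = a/R = 5.951/0.385 = 15.46 rad/s².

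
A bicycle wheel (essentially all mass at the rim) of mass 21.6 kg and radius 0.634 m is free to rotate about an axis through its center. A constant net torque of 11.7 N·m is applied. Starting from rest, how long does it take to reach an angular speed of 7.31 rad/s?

I = MR² = (21.6)(0.634)² = 8.682 kg·m².
α = τ/I = 11.7/8.682 = 1.348 rad/s².
ω = αt ⇒ t = ω/α = 7.31/1.348 = 5.425 s.

t ≈ 5.42 s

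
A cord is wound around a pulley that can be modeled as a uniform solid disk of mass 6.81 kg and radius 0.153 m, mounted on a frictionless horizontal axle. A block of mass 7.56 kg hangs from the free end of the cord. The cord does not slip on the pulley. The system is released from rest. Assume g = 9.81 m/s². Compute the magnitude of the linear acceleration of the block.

a ≈ 6.76 m/s²

I = ½MR² = (1/2)(6.81)(0.153)² = 0.07971 kg·m².
Block: mg − T = ma. Pulley: TR = Iα. No-slip: a = αR, so T = (I/R²)a = 3.405·a.
Then mg = (m + 3.405)a, so a = (7.56)(9.81)/(7.56 + 3.405) = 6.764 m/s².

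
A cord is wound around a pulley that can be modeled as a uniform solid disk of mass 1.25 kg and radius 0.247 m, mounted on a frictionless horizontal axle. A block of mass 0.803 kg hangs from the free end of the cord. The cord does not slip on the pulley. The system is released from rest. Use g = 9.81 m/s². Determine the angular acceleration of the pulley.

I = ½MR² = (1/2)(1.25)(0.247)² = 0.03813 kg·m².
Block: mg − T = ma. Pulley: TR = Iα. No-slip: a = αR, so T = (I/R²)a = 0.6250·a.
Then mg = (m + 0.6250)a, so a = (0.803)(9.81)/(0.803 + 0.6250) = 5.516 m/s².
α = a/R = 5.516/0.247 = 22.33 rad/s².

α ≈ 22.3 rad/s²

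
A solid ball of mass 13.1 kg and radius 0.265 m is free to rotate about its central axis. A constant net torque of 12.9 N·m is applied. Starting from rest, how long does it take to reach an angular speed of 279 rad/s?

I = (2/5)MR² = (2/5)(13.1)(0.265)² = 0.3680 kg·m².
α = τ/I = 12.9/0.3680 = 35.06 rad/s².
ω = αt ⇒ t = ω/α = 279/35.06 = 7.959 s.

t ≈ 7.96 s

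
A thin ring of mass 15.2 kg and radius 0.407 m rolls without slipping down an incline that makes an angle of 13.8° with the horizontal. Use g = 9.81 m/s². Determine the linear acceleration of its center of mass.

Translation along the incline: Mg sinθ − f = Ma.
Rotation about the center: fR = Iα with I = MR². No-slip gives a = αR, so f = (I/R²)a = M a.
Substituting: Mg sinθ = (1 + 1.000)Ma, so a = g sinθ/(1 + 1.000) = (9.81) sin 13.8° / 2.000 = 1.170 m/s².

a ≈ 1.17 m/s²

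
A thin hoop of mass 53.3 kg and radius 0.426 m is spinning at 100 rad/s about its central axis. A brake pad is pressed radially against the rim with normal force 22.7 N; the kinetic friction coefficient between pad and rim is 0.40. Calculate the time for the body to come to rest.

I = MR² = (53.3)(0.426)² = 9.673 kg·m².
Friction force f = μN = (0.40)(22.7) = 9.080 N at the rim; torque magnitude τ = fR = 3.868 N·m, opposing ω.
|α| = τ/I = 3.868/9.673 = 0.3999 rad/s² (deceleration).
0 = ω₀ − |α|t ⇒ t = ω₀/|α| = 100/0.3999 = 250.1 s.

t ≈ 250 s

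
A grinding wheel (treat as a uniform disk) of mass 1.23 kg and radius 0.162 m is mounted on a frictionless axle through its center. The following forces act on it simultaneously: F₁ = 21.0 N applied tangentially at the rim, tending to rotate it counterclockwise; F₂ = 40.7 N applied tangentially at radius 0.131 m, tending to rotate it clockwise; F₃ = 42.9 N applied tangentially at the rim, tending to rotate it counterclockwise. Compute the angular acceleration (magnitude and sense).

α ≈ 311 rad/s², counterclockwise

I = ½MR² = (1/2)(1.23)(0.162)² = 0.01614 kg·m².
Taking counterclockwise as positive: τ₁ = +(21.0)(0.162) = +3.402 N·m; τ₂ = −(40.7)(0.131) = −5.332 N·m; τ₃ = +(42.9)(0.162) = +6.950 N·m.
Net torque τ = 5.020 N·m.
α = τ/I = 5.020/0.01614 = 311.0 rad/s².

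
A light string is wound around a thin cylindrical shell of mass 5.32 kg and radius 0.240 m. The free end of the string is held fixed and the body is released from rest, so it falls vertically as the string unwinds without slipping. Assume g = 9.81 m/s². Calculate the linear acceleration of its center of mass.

a ≈ 4.91 m/s²

Translation: Mg − T = Ma. Rotation about the center: TR = Iα with I = MR².
With a = αR: T = (I/R²)a = M a, so Mg = (1 + 1.000)Ma.
a = g/(1 + 1.000) = 9.81/2.000 = 4.905 m/s².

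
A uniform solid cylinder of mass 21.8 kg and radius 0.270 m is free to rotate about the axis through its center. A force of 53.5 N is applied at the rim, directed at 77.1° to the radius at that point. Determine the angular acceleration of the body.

I = ½MR² = (1/2)(21.8)(0.270)² = 0.7946 kg·m².
Only the tangential component produces torque: τ = F R sinθ = (53.5)(0.270) sin 77.1° = 14.08 N·m.
From τ = Iα: α = 14.08/0.7946 = 17.72 rad/s².

α ≈ 17.7 rad/s²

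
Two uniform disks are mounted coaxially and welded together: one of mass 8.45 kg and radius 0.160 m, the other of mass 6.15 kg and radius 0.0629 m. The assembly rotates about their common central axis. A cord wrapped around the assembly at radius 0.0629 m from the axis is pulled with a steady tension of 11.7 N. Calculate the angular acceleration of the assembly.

α ≈ 6.12 rad/s²

I = ½M₁R₁² + ½M₂R₂² = ½(8.45)(0.160)² + ½(6.15)(0.0629)² = 0.1203 kg·m².
τ = F r = (11.7)(0.0629) = 0.7359 N·m.
α = τ/I = 0.7359/0.1203 = 6.116 rad/s².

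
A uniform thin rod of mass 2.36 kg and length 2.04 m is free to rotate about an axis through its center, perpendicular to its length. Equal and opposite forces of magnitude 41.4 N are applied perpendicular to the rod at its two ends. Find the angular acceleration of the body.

α ≈ 103 rad/s²

I = (1/12)ML² = (1/12)(2.36)(2.04)² = 0.8184 kg·m².
The couple gives τ = F·(L/2) + F·(L/2) = F L = (41.4)(2.04) = 84.46 N·m.
Newton's second law for rotation, τ = Iα, gives α = τ/I = 84.46/0.8184 = 103.2 rad/s².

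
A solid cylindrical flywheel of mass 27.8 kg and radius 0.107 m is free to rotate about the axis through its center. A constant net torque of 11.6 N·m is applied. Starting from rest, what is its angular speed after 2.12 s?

I = ½MR² = (1/2)(27.8)(0.107)² = 0.1591 kg·m².
α = τ/I = 11.6/0.1591 = 72.89 rad/s².
ω = ω₀ + αt = 0 + (72.89)(2.12) = 154.5 rad/s.

ω ≈ 155 rad/s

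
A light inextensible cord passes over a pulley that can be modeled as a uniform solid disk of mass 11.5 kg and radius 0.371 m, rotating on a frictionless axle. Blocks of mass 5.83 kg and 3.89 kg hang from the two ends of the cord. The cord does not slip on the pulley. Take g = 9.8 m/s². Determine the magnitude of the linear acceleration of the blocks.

a ≈ 1.23 m/s²

I = ½MR² = (1/2)(11.5)(0.371)² = 0.7914 kg·m².
Heavier block: m₁g − T₁ = m₁a. Lighter block: T₂ − m₂g = m₂a.
Pulley: (T₁ − T₂)R = Iα = I(a/R), so T₁ − T₂ = (I/R²)a = (1/2)M_p a = 5.750·a.
Adding the three: (m₁ − m₂)g = (m₁ + m₂ + 5.750)a, so a = (5.83 − 3.89)(9.8)/(5.83 + 3.89 + 5.750) = 1.229 m/s².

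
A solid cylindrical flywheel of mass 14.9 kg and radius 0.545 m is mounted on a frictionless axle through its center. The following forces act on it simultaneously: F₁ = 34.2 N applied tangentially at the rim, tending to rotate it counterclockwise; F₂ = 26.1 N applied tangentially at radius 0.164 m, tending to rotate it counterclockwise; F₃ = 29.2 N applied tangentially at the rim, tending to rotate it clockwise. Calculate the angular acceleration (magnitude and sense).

I = ½MR² = (1/2)(14.9)(0.545)² = 2.213 kg·m².
Taking counterclockwise as positive: τ₁ = +(34.2)(0.545) = +18.64 N·m; τ₂ = +(26.1)(0.164) = +4.280 N·m; τ₃ = −(29.2)(0.545) = −15.91 N·m.
Net torque τ = 7.005 N·m.
α = τ/I = 7.005/2.213 = 3.166 rad/s².

α ≈ 3.17 rad/s², counterclockwise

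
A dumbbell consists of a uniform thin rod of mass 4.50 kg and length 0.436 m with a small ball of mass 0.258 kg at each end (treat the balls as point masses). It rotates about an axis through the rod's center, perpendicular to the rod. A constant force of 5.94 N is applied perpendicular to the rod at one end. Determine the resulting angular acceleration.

I_rod = (1/12)ML² = (1/12)(4.50)(0.436)² = 0.07129 kg·m².
I_balls = 2·m·(L/2)² = 2(0.258)(0.2180)² = 0.02452 kg·m².
Total I = 0.09581 kg·m².
τ = F·(L/2) = (5.94)(0.218) = 1.295 N·m.
α = τ/I = 1.295/0.09581 = 13.52 rad/s².

α ≈ 13.5 rad/s²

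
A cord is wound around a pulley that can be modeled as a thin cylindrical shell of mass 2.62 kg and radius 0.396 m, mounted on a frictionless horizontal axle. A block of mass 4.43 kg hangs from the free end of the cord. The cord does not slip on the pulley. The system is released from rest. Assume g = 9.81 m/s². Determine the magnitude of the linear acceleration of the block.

I = MR² = (2.62)(0.396)² = 0.4109 kg·m².
Block: mg − T = ma. Pulley: TR = Iα. No-slip: a = αR, so T = (I/R²)a = 2.620·a.
Then mg = (m + 2.620)a, so a = (4.43)(9.81)/(4.43 + 2.620) = 6.164 m/s².

a ≈ 6.16 m/s²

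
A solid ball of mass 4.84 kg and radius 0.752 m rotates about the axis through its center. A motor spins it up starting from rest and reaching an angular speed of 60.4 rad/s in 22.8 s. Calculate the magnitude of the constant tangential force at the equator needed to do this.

I = (2/5)MR² = (2/5)(4.84)(0.752)² = 1.095 kg·m².
α = Δω/Δt = (60.4 − 0)/22.8 = 2.649 rad/s².
The required torque is τ = Iα = (1.095)(2.649) = 2.900 N·m.
A tangential force at the equator gives τ = FR, so F = τ/R = 2.900/0.752 = 3.857 N.

F ≈ 3.86 N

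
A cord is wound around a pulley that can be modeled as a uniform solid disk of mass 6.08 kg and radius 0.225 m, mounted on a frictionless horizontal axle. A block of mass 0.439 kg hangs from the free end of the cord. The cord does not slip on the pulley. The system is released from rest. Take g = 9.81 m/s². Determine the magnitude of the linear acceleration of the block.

a ≈ 1.24 m/s²

I = ½MR² = (1/2)(6.08)(0.225)² = 0.1539 kg·m².
Block: mg − T = ma. Pulley: TR = Iα. No-slip: a = αR, so T = (I/R²)a = 3.040·a.
Then mg = (m + 3.040)a, so a = (0.439)(9.81)/(0.439 + 3.040) = 1.238 m/s².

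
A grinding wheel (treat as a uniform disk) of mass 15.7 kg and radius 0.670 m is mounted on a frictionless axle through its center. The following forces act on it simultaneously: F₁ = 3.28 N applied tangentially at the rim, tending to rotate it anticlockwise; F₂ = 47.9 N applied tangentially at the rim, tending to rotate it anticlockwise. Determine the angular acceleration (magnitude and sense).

I = ½MR² = (1/2)(15.7)(0.670)² = 3.524 kg·m².
Taking anticlockwise as positive: τ₁ = +(3.28)(0.670) = +2.198 N·m; τ₂ = +(47.9)(0.670) = +32.09 N·m.
Net torque τ = 34.29 N·m.
α = τ/I = 34.29/3.524 = 9.731 rad/s².

α ≈ 9.73 rad/s², anticlockwise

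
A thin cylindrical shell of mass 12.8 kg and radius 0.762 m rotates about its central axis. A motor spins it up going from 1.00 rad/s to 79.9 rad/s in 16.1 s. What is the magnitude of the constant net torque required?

τ ≈ 36.4 N·m

I = MR² = (12.8)(0.762)² = 7.432 kg·m².
α = Δω/Δt = (79.9 − 1.00)/16.1 = 4.901 rad/s².
τ = Iα = (7.432)(4.901) = 36.42 N·m.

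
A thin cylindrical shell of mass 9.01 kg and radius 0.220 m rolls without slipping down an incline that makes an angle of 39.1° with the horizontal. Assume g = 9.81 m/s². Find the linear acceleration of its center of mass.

a ≈ 3.09 m/s²

Translation along the incline: Mg sinθ − f = Ma.
Rotation about the center: fR = Iα with I = MR². No-slip gives a = αR, so f = (I/R²)a = M a.
Substituting: Mg sinθ = (1 + 1.000)Ma, so a = g sinθ/(1 + 1.000) = (9.81) sin 39.1° / 2.000 = 3.093 m/s².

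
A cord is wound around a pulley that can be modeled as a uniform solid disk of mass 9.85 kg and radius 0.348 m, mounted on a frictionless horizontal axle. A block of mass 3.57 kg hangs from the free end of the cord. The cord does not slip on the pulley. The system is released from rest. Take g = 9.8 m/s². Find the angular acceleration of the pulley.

α ≈ 11.8 rad/s²

I = ½MR² = (1/2)(9.85)(0.348)² = 0.5964 kg·m².
Block: mg − T = ma. Pulley: TR = Iα. No-slip: a = αR, so T = (I/R²)a = 4.925·a.
Then mg = (m + 4.925)a, so a = (3.57)(9.8)/(3.57 + 4.925) = 4.118 m/s².
α = a/R = 4.118/0.348 = 11.83 rad/s².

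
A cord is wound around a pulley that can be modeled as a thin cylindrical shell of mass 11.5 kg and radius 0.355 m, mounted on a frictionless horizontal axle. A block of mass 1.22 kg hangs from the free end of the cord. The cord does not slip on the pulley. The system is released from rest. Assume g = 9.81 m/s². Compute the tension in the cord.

I = MR² = (11.5)(0.355)² = 1.449 kg·m².
Block: mg − T = ma. Pulley: TR = Iα. No-slip: a = αR, so T = (I/R²)a = 11.50·a.
Then mg = (m + 11.50)a, so a = (1.22)(9.81)/(1.22 + 11.50) = 0.9409 m/s².
T = 11.50·a = 10.82 N.

T ≈ 10.8 N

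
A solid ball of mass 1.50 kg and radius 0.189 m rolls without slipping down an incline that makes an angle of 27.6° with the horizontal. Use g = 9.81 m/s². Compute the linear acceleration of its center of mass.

a ≈ 3.25 m/s²

Translation along the incline: Mg sinθ − f = Ma.
Rotation about the center: fR = Iα with I = (2/5)MR². No-slip gives a = αR, so f = (I/R²)a = (2/5)M a.
Substituting: Mg sinθ = (1 + 0.4000)Ma, so a = g sinθ/(1 + 0.4000) = (9.81) sin 27.6° / 1.400 = 3.246 m/s².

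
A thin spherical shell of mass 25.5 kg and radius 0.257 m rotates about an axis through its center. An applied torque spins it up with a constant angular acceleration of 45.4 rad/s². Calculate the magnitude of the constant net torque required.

τ ≈ 51.0 N·m

I = (2/3)MR² = (2/3)(25.5)(0.257)² = 1.123 kg·m².
τ = Iα = (1.123)(45.40) = 50.98 N·m.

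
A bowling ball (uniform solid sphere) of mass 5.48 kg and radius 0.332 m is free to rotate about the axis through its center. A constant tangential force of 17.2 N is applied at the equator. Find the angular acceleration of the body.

I = (2/5)MR² = (2/5)(5.48)(0.332)² = 0.2416 kg·m².
τ = F R = (17.2)(0.332) = 5.710 N·m.
From τ = Iα: α = 5.710/0.2416 = 23.63 rad/s².

α ≈ 23.6 rad/s²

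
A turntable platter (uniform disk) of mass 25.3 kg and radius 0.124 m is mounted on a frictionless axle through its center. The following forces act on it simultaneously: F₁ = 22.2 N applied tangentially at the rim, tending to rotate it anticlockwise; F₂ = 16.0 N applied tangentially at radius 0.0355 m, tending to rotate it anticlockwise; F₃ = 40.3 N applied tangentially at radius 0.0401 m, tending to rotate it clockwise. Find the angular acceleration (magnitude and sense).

I = ½MR² = (1/2)(25.3)(0.124)² = 0.1945 kg·m².
Taking anticlockwise as positive: τ₁ = +(22.2)(0.124) = +2.753 N·m; τ₂ = +(16.0)(0.0355) = +0.5680 N·m; τ₃ = −(40.3)(0.0401) = −1.616 N·m.
Net torque τ = 1.705 N·m.
α = τ/I = 1.705/0.1945 = 8.765 rad/s².

α ≈ 8.76 rad/s², anticlockwise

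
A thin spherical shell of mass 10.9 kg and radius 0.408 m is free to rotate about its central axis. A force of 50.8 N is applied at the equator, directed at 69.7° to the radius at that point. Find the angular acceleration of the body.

α ≈ 16.1 rad/s²

I = (2/3)MR² = (2/3)(10.9)(0.408)² = 1.210 kg·m².
Only the tangential component produces torque: τ = F R sinθ = (50.8)(0.408) sin 69.7° = 19.44 N·m.
From τ = Iα: α = 19.44/1.210 = 16.07 rad/s².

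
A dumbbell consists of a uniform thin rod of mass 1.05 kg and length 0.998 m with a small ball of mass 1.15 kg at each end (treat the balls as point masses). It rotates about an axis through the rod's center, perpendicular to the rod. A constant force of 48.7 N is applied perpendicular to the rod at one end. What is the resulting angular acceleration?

I_rod = (1/12)ML² = (1/12)(1.05)(0.998)² = 0.08715 kg·m².
I_balls = 2·m·(L/2)² = 2(1.15)(0.4990)² = 0.5727 kg·m².
Total I = 0.6599 kg·m².
τ = F·(L/2) = (48.7)(0.499) = 24.30 N·m.
α = τ/I = 24.30/0.6599 = 36.83 rad/s².

α ≈ 36.8 rad/s²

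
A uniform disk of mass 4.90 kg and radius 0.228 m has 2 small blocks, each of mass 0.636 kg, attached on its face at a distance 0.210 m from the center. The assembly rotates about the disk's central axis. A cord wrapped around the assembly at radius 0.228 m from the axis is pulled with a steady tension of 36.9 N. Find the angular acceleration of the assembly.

α ≈ 45.9 rad/s²

I_disk = ½MR² = ½(4.90)(0.228)² = 0.1274 kg·m².
I_blocks = 2·m·r² = 2(0.636)(0.210)² = 0.05610 kg·m².
Total I = 0.1835 kg·m².
τ = F r = (36.9)(0.228) = 8.413 N·m.
α = τ/I = 8.413/0.1835 = 45.86 rad/s².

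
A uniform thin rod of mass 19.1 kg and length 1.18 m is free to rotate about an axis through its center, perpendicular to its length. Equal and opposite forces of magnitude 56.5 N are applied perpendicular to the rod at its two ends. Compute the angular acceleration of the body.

α ≈ 30.1 rad/s²

I = (1/12)ML² = (1/12)(19.1)(1.18)² = 2.216 kg·m².
The couple gives τ = F·(L/2) + F·(L/2) = F L = (56.5)(1.18) = 66.67 N·m.
From τ = Iα: α = 66.67/2.216 = 30.08 rad/s².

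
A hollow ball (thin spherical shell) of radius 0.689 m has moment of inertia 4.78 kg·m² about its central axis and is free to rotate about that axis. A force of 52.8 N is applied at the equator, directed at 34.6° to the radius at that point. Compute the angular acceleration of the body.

α ≈ 4.32 rad/s²

Only the tangential component produces torque: τ = F R sinθ = (52.8)(0.689) sin 34.6° = 20.66 N·m.
From τ = Iα: α = 20.66/4.780 = 4.322 rad/s².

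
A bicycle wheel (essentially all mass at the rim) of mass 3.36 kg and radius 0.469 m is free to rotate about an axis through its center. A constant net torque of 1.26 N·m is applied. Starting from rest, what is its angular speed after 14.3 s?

I = MR² = (3.36)(0.469)² = 0.7391 kg·m².
α = τ/I = 1.26/0.7391 = 1.705 rad/s².
ω = ω₀ + αt = 0 + (1.705)(14.3) = 24.38 rad/s.

ω ≈ 24.4 rad/s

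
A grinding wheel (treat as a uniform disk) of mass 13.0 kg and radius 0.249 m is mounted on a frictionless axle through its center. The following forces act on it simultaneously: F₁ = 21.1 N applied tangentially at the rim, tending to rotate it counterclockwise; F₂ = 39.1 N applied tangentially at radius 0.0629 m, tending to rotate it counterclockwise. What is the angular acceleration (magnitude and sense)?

I = ½MR² = (1/2)(13.0)(0.249)² = 0.4030 kg·m².
Taking counterclockwise as positive: τ₁ = +(21.1)(0.249) = +5.254 N·m; τ₂ = +(39.1)(0.0629) = +2.459 N·m.
Net torque τ = 7.713 N·m.
α = τ/I = 7.713/0.4030 = 19.14 rad/s².

α ≈ 19.1 rad/s², counterclockwise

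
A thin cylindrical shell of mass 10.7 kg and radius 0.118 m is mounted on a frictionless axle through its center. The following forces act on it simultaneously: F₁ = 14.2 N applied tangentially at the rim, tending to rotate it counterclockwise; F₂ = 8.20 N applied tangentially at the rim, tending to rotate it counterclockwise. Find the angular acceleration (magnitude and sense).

α ≈ 17.7 rad/s², counterclockwise

I = MR² = (10.7)(0.118)² = 0.1490 kg·m².
Taking counterclockwise as positive: τ₁ = +(14.2)(0.118) = +1.676 N·m; τ₂ = +(8.20)(0.118) = +0.9676 N·m.
Net torque τ = 2.643 N·m.
α = τ/I = 2.643/0.1490 = 17.74 rad/s².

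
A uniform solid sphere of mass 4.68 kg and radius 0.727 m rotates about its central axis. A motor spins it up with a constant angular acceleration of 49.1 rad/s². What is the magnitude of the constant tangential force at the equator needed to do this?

I = (2/5)MR² = (2/5)(4.68)(0.727)² = 0.9894 kg·m².
The required torque is τ = Iα = (0.9894)(49.10) = 48.58 N·m.
A tangential force at the equator gives τ = FR, so F = τ/R = 48.58/0.727 = 66.82 N.

F ≈ 66.8 N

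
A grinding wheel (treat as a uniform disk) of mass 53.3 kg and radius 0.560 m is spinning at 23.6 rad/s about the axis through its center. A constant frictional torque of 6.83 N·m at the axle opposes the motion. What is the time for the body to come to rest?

I = ½MR² = (1/2)(53.3)(0.560)² = 8.357 kg·m².
The net torque has magnitude 6.83 N·m, opposing ω.
|α| = τ/I = 6.830/8.357 = 0.8172 rad/s² (deceleration).
0 = ω₀ − |α|t ⇒ t = ω₀/|α| = 23.6/0.8172 = 28.88 s.

t ≈ 28.9 s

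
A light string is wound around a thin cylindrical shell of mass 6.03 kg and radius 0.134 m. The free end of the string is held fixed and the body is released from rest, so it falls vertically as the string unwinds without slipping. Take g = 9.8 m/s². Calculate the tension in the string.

Translation: Mg − T = Ma. Rotation about the center: TR = Iα with I = MR².
With a = αR: T = (I/R²)a = M a, so Mg = (1 + 1.000)Ma.
a = g/(1 + 1.000) = 9.8/2.000 = 4.900 m/s².
T = 1.000·M·a = (1.000)(6.03)(4.900) = 29.55 N.

T ≈ 29.5 N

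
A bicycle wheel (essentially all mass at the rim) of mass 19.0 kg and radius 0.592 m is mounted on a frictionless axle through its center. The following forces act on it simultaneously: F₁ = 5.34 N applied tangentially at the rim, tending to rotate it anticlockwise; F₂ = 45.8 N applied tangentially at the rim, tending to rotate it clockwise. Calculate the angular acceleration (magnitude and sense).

α ≈ 3.60 rad/s², clockwise

I = MR² = (19.0)(0.592)² = 6.659 kg·m².
Taking anticlockwise as positive: τ₁ = +(5.34)(0.592) = +3.161 N·m; τ₂ = −(45.8)(0.592) = −27.11 N·m.
Net torque τ = -23.95 N·m.
α = τ/I = -23.95/6.659 = -3.597 rad/s².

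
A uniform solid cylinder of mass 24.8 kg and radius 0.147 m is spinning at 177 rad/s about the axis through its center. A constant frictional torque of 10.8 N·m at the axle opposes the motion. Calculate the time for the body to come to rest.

t ≈ 4.39 s

I = ½MR² = (1/2)(24.8)(0.147)² = 0.2680 kg·m².
The net torque has magnitude 10.8 N·m, opposing ω.
|α| = τ/I = 10.80/0.2680 = 40.31 rad/s² (deceleration).
0 = ω₀ − |α|t ⇒ t = ω₀/|α| = 177/40.31 = 4.391 s.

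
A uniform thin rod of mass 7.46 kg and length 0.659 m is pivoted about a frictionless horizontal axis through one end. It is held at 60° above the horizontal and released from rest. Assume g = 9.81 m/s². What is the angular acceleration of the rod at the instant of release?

About the pivot, I = (1/3)ML² = (1/3)(7.46)(0.659)² = 1.080 kg·m².
The weight acts at the center, a distance L/2 = 0.3295 m from the pivot; τ = Mg(L/2) cos 60° = 12.06 N·m.
α = τ/I = 12.06/1.080 = 11.16 rad/s².

α ≈ 11.2 rad/s²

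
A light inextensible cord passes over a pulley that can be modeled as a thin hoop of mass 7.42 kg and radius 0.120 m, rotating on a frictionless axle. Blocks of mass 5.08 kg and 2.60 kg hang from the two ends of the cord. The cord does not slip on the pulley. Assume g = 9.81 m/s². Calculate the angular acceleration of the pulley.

I = MR² = (7.42)(0.120)² = 0.1068 kg·m².
Heavier block: m₁g − T₁ = m₁a. Lighter block: T₂ − m₂g = m₂a.
Pulley: (T₁ − T₂)R = Iα = I(a/R), so T₁ − T₂ = (I/R²)a = 1·M_p a = 7.420·a.
Adding the three: (m₁ − m₂)g = (m₁ + m₂ + 7.420)a, so a = (5.08 − 2.60)(9.81)/(5.08 + 2.60 + 7.420) = 1.611 m/s².
α = a/R = 1.611/0.120 = 13.43 rad/s².

α ≈ 13.4 rad/s²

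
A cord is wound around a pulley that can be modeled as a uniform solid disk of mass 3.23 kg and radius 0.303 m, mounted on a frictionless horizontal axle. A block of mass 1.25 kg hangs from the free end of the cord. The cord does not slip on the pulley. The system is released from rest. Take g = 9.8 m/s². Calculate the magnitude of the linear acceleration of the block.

a ≈ 4.28 m/s²

I = ½MR² = (1/2)(3.23)(0.303)² = 0.1483 kg·m².
Block: mg − T = ma. Pulley: TR = Iα. No-slip: a = αR, so T = (I/R²)a = 1.615·a.
Then mg = (m + 1.615)a, so a = (1.25)(9.8)/(1.25 + 1.615) = 4.276 m/s².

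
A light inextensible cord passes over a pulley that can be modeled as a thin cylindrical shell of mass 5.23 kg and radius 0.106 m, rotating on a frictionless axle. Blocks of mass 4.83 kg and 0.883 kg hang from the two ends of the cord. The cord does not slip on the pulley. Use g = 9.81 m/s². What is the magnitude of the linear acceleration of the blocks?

a ≈ 3.54 m/s²

I = MR² = (5.23)(0.106)² = 0.05876 kg·m².
Heavier block: m₁g − T₁ = m₁a. Lighter block: T₂ − m₂g = m₂a.
Pulley: (T₁ − T₂)R = Iα = I(a/R), so T₁ − T₂ = (I/R²)a = 1·M_p a = 5.230·a.
Adding the three: (m₁ − m₂)g = (m₁ + m₂ + 5.230)a, so a = (4.83 − 0.883)(9.81)/(4.83 + 0.883 + 5.230) = 3.538 m/s².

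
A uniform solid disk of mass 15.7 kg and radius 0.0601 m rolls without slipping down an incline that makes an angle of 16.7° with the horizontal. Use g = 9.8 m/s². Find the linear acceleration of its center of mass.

Translation along the incline: Mg sinθ − f = Ma.
Rotation about the center: fR = Iα with I = ½MR². No-slip gives a = αR, so f = (I/R²)a = (1/2)M a.
Substituting: Mg sinθ = (1 + 0.5000)Ma, so a = g sinθ/(1 + 0.5000) = (9.8) sin 16.7° / 1.500 = 1.877 m/s².

a ≈ 1.88 m/s²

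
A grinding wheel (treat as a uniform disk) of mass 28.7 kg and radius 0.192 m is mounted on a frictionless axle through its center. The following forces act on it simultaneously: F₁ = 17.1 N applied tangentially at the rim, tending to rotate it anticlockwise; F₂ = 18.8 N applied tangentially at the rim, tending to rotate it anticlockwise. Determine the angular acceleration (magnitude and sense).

I = ½MR² = (1/2)(28.7)(0.192)² = 0.5290 kg·m².
Taking anticlockwise as positive: τ₁ = +(17.1)(0.192) = +3.283 N·m; τ₂ = +(18.8)(0.192) = +3.610 N·m.
Net torque τ = 6.893 N·m.
α = τ/I = 6.893/0.5290 = 13.03 rad/s².

α ≈ 13.0 rad/s², anticlockwise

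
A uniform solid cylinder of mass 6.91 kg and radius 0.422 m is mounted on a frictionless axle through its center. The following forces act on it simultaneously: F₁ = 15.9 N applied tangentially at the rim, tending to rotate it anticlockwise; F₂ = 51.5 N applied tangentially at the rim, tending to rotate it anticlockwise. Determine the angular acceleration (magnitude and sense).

I = ½MR² = (1/2)(6.91)(0.422)² = 0.6153 kg·m².
Taking anticlockwise as positive: τ₁ = +(15.9)(0.422) = +6.710 N·m; τ₂ = +(51.5)(0.422) = +21.73 N·m.
Net torque τ = 28.44 N·m.
α = τ/I = 28.44/0.6153 = 46.23 rad/s².

α ≈ 46.2 rad/s², anticlockwise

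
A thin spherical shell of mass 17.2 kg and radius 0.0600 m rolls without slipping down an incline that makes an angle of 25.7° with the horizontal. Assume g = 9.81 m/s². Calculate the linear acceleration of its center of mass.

a ≈ 2.55 m/s²

Translation along the incline: Mg sinθ − f = Ma.
Rotation about the center: fR = Iα with I = (2/3)MR². No-slip gives a = αR, so f = (I/R²)a = (2/3)M a.
Substituting: Mg sinθ = (1 + 0.6667)Ma, so a = g sinθ/(1 + 0.6667) = (9.81) sin 25.7° / 1.667 = 2.553 m/s².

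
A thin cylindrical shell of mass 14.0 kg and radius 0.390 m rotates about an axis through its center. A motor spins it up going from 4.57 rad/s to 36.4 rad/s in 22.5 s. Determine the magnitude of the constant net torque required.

τ ≈ 3.01 N·m

I = MR² = (14.0)(0.390)² = 2.129 kg·m².
α = Δω/Δt = (36.4 − 4.57)/22.5 = 1.415 rad/s².
τ = Iα = (2.129)(1.415) = 3.012 N·m.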